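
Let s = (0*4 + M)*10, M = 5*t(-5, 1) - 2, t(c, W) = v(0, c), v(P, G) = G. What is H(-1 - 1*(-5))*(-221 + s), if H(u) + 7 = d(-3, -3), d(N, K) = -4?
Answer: 5401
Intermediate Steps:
t(c, W) = c
M = -27 (M = 5*(-5) - 2 = -25 - 2 = -27)
H(u) = -11 (H(u) = -7 - 4 = -11)
s = -270 (s = (0*4 - 27)*10 = (0 - 27)*10 = -27*10 = -270)
H(-1 - 1*(-5))*(-221 + s) = -11*(-221 - 270) = -11*(-491) = 5401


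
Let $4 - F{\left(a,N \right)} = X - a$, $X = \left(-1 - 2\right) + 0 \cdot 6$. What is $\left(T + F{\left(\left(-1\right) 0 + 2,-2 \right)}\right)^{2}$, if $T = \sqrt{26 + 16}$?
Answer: $\left(9 + \sqrt{42}\right)^{2} \approx 239.65$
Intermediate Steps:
$X = -3$ ($X = -3 + 0 = -3$)
$F{\left(a,N \right)} = 7 + a$ ($F{\left(a,N \right)} = 4 - \left(-3 - a\right) = 4 + \left(3 + a\right) = 7 + a$)
$T = \sqrt{42} \approx 6.4807$
$\left(T + F{\left(\left(-1\right) 0 + 2,-2 \right)}\right)^{2} = \left(\sqrt{42} + \left(7 + \left(\left(-1\right) 0 + 2\right)\right)\right)^{2} = \left(\sqrt{42} + \left(7 + \left(0 + 2\right)\right)\right)^{2} = \left(\sqrt{42} + \left(7 + 2\right)\right)^{2} = \left(\sqrt{42} + 9\right)^{2} = \left(9 + \sqrt{42}\right)^{2}$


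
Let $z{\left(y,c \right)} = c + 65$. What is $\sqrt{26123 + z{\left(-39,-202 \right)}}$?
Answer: $\sqrt{25986} \approx 161.2$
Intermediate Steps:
$z{\left(y,c \right)} = 65 + c$
$\sqrt{26123 + z{\left(-39,-202 \right)}} = \sqrt{26123 + \left(65 - 202\right)} = \sqrt{26123 - 137} = \sqrt{25986}$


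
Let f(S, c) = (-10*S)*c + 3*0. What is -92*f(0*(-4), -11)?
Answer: 0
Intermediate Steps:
f(S, c) = -10*S*c (f(S, c) = -10*S*c + 0 = -10*S*c)
-92*f(0*(-4), -11) = -(-920)*0*(-4)*(-11) = -(-920)*0*(-11) = -92*0 = 0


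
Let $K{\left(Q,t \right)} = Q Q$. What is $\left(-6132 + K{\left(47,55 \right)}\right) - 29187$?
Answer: $-33110$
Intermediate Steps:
$K{\left(Q,t \right)} = Q^{2}$
$\left(-6132 + K{\left(47,55 \right)}\right) - 29187 = \left(-6132 + 47^{2}\right) - 29187 = \left(-6132 + 2209\right) - 29187 = -3923 - 29187 = -33110$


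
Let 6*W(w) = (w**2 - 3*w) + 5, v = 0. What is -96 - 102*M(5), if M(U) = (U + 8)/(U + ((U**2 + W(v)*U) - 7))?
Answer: -23604/163 ≈ -144.81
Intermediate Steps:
W(w) = 5/6 - w/2 + w**2/6 (W(w) = ((w**2 - 3*w) + 5)/6 = (5 + w**2 - 3*w)/6 = 5/6 - w/2 + w**2/6)
M(U) = (8 + U)/(-7 + U**2 + 11*U/6) (M(U) = (U + 8)/(U + ((U**2 + (5/6 - 1/2*0 + (1/6)*0**2)*U) - 7)) = (8 + U)/(U + ((U**2 + (5/6 + 0 + (1/6)*0)*U) - 7)) = (8 + U)/(U + ((U**2 + (5/6 + 0 + 0)*U) - 7)) = (8 + U)/(U + ((U**2 + 5*U/6) - 7)) = (8 + U)/(U + (-7 + U**2 + 5*U/6)) = (8 + U)/(-7 + U**2 + 11*U/6))
-96 - 102*M(5) = -96 - 612*(8 + 5)/(-42 + 6*5**2 + 11*5) = -96 - 612*13/(-42 + 6*25 + 55) = -96 - 612*13/(-42 + 150 + 55) = -96 - 612*13/163 = -96 - 102*78/163 = -96 - 7956/163 = -23604/163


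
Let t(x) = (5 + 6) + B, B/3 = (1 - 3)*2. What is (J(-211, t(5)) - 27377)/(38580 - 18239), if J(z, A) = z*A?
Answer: -27166/20341 ≈ -1.3355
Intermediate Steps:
B = -12 (B = 3*((1 - 3)*2) = 3*(-2*2) = 3*(-4) = -12)
t(x) = -1 (t(x) = (5 + 6) - 12 = 11 - 12 = -1)
J(z, A) = A*z
(J(-211, t(5)) - 27377)/(38580 - 18239) = (-1*(-211) - 27377)/(38580 - 18239) = (211 - 27377)/20341 = -27166*1/20341 = -27166/20341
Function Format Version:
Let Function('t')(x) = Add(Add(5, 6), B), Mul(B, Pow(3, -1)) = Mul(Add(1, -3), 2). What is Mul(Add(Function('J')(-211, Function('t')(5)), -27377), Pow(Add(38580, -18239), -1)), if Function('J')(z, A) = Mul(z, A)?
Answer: Rational(-27166, 20341) ≈ -1.3355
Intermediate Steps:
B = -12 (B = Mul(3, Mul(Add(1, -3), 2)) = Mul(3, Mul(-2, 2)) = Mul(3, -4) = -12)
Function('t')(x) = -1 (Function('t')(x) = Add(Add(5, 6), -12) = Add(11, -12) = -1)
Function('J')(z, A) = Mul(A, z)
Mul(Add(Function('J')(-211, Function('t')(5)), -27377), Pow(Add(38580, -18239), -1)) = Mul(Add(Mul(-1, -211), -27377), Pow(Add(38580, -18239), -1)) = Mul(Add(211, -27377), Pow(20341, -1)) = Mul(-27166, Rational(1, 20341)) = Rational(-27166, 20341)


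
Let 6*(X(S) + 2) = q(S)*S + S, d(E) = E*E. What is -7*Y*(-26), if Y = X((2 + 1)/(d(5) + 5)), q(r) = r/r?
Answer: -5369/15 ≈ -357.93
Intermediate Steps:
q(r) = 1
d(E) = E²
X(S) = -2 + S/3 (X(S) = -2 + (1*S + S)/6 = -2 + (S + S)/6 = -2 + (2*S)/6 = -2 + S/3)
Y = -59/30 (Y = -2 + ((2 + 1)/(5² + 5))/3 = -2 + (3/(25 + 5))/3 = -2 + (3/30)/3 = -2 + (3*(1/30))/3 = -2 + (⅓)*(⅒) = -2 + 1/30 = -59/30 ≈ -1.9667)
-7*Y*(-26) = -7*(-59/30)*(-26) = (413/30)*(-26) = -5369/15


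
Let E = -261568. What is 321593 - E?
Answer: 583161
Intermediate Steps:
321593 - E = 321593 - 1*(-261568) = 321593 + 261568 = 583161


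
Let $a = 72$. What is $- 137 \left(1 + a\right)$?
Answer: $-10001$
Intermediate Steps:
$- 137 \left(1 + a\right) = - 137 \left(1 + 72\right) = \left(-137\right) 73 = -10001$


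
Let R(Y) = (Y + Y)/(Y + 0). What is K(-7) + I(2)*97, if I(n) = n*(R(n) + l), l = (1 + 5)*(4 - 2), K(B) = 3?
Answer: 2719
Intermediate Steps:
R(Y) = 2 (R(Y) = (2*Y)/Y = 2)
l = 12 (l = 6*2 = 12)
I(n) = 14*n (I(n) = n*(2 + 12) = n*14 = 14*n)
K(-7) + I(2)*97 = 3 + (14*2)*97 = 3 + 28*97 = 3 + 2716 = 2719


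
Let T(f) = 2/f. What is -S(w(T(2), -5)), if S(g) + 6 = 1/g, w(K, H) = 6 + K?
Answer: 41/7 ≈ 5.8571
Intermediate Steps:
S(g) = -6 + 1/g
-S(w(T(2), -5)) = -(-6 + 1/(6 + 2/2)) = -(-6 + 1/(6 + 2*(½))) = -(-6 + 1/(6 + 1)) = -(-6 + 1/7) = -(-6 + ⅐) = -1*(-41/7) = 41/7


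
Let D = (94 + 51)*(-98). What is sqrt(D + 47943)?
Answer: sqrt(33733) ≈ 183.67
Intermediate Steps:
D = -14210 (D = 145*(-98) = -14210)
sqrt(D + 47943) = sqrt(-14210 + 47943) = sqrt(33733)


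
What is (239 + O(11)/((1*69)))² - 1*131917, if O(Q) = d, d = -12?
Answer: -39611044/529 ≈ -74879.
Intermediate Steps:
O(Q) = -12
(239 + O(11)/((1*69)))² - 1*131917 = (239 - 12/(1*69))² - 1*131917 = (239 - 12/69)² - 131917 = (239 - 12*1/69)² - 131917 = (239 - 4/23)² - 131917 = (5493/23)² - 131917 = 30173049/529 - 131917 = -39611044/529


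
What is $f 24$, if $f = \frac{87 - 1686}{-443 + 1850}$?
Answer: $- \frac{12792}{469} \approx -27.275$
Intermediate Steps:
$f = - \frac{533}{469}$ ($f = - \frac{1599}{1407} = \left(-1599\right) \frac{1}{1407} = - \frac{533}{469} \approx -1.1365$)
$f 24 = \left(- \frac{533}{469}\right) 24 = - \frac{12792}{469}$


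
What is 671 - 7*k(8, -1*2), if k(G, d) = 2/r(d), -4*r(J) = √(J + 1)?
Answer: 671 - 56*I ≈ 671.0 - 56.0*I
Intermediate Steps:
r(J) = -√(1 + J)/4 (r(J) = -√(J + 1)/4 = -√(1 + J)/4)
k(G, d) = -8/√(1 + d) (k(G, d) = 2/((-√(1 + d)/4)) = 2*(-4/√(1 + d)) = -8/√(1 + d))
671 - 7*k(8, -1*2) = 671 - (-56)/√(1 - 1*2) = 671 - (-56)/√(1 - 2) = 671 - (-56)/√(-1) = 671 - (-56)*(-I) = 671 - 56*I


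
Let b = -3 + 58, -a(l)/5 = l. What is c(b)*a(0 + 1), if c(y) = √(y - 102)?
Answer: -5*I*√47 ≈ -34.278*I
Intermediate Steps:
a(l) = -5*l
b = 55
c(y) = √(-102 + y)
c(b)*a(0 + 1) = √(-102 + 55)*(-5*(0 + 1)) = √(-47)*(-5*1) = (I*√47)*(-5) = -5*I*√47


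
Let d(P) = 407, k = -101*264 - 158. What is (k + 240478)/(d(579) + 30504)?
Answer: 213656/30911 ≈ 6.9120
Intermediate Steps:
k = -26822 (k = -26664 - 158 = -26822)
(k + 240478)/(d(579) + 30504) = (-26822 + 240478)/(407 + 30504) = 213656/30911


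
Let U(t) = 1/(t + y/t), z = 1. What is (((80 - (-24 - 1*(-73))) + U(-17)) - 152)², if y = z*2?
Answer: 1241011984/84681 ≈ 14655.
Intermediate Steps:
y = 2 (y = 1*2 = 2)
U(t) = 1/(t + 2/t)
(((80 - (-24 - 1*(-73))) + U(-17)) - 152)² = (((80 - (-24 - 1*(-73))) - 17/(2 + (-17)²)) - 152)² = (((80 - (-24 + 73)) - 17/(2 + 289)) - 152)² = (((80 - 1*49) - 17/291) - 152)² = (((80 - 49) - 17*1/291) - 152)² = ((31 - 17/291) - 152)² = (9004/291 - 152)² = (-35228/291)² = 1241011984/84681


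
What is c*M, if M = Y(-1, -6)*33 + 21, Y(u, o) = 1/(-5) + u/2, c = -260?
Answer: 546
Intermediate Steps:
Y(u, o) = -⅕ + u/2 (Y(u, o) = 1*(-⅕) + u*(½) = -⅕ + u/2)
M = -21/10 (M = (-⅕ + (½)*(-1))*33 + 21 = (-⅕ - ½)*33 + 21 = -7/10*33 + 21 = -231/10 + 21 = -21/10 ≈ -2.1000)
c*M = -260*(-21/10) = 546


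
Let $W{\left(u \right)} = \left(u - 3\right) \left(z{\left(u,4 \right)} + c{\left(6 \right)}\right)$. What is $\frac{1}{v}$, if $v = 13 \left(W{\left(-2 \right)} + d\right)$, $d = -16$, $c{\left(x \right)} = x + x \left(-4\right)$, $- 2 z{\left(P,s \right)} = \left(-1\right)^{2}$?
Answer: $\frac{2}{1989} \approx 0.0010055$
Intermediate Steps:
$z{\left(P,s \right)} = - \frac{1}{2}$ ($z{\left(P,s \right)} = - \frac{\left(-1\right)^{2}}{2} = \left(- \frac{1}{2}\right) 1 = - \frac{1}{2}$)
$c{\left(x \right)} = - 3 x$ ($c{\left(x \right)} = x - 4 x = - 3 x$)
$W{\left(u \right)} = \frac{111}{2} - \frac{37 u}{2}$ ($W{\left(u \right)} = \left(u - 3\right) \left(- \frac{1}{2} - 18\right) = \left(-3 + u\right) \left(- \frac{1}{2} - 18\right) = \left(-3 + u\right) \left(- \frac{37}{2}\right) = \frac{111}{2} - \frac{37 u}{2}$)
$v = \frac{1989}{2}$ ($v = 13 \left(\left(\frac{111}{2} - -37\right) - 16\right) = 13 \left(\left(\frac{111}{2} + 37\right) - 16\right) = 13 \left(\frac{185}{2} - 16\right) = 13 \cdot \frac{153}{2} = \frac{1989}{2} \approx 994.5$)
$\frac{1}{v} = \frac{1}{\frac{1989}{2}} = \frac{2}{1989}$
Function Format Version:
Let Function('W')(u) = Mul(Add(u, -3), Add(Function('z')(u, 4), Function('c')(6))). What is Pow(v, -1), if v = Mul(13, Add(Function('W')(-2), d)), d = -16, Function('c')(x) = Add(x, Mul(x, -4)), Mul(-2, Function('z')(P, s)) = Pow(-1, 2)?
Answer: Rational(2, 1989) ≈ 0.0010055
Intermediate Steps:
Function('z')(P, s) = Rational(-1, 2) (Function('z')(P, s) = Mul(Rational(-1, 2), Pow(-1, 2)) = Mul(Rational(-1, 2), 1) = Rational(-1, 2))
Function('c')(x) = Mul(-3, x) (Function('c')(x) = Add(x, Mul(-4, x)) = Mul(-3, x))
Function('W')(u) = Add(Rational(111, 2), Mul(Rational(-37, 2), u)) (Function('W')(u) = Mul(Add(u, -3), Add(Rational(-1, 2), Mul(-3, 6))) = Mul(Add(-3, u), Add(Rational(-1, 2), -18)) = Mul(Add(-3, u), Rational(-37, 2)) = Add(Rational(111, 2), Mul(Rational(-37, 2), u)))
v = Rational(1989, 2) (v = Mul(13, Add(Add(Rational(111, 2), Mul(Rational(-37, 2), -2)), -16)) = Mul(13, Add(Add(Rational(111, 2), 37), -16)) = Mul(13, Add(Rational(185, 2), -16)) = Mul(13, Rational(153, 2)) = Rational(1989, 2) ≈ 994.50)
Pow(v, -1) = Pow(Rational(1989, 2), -1) = Rational(2, 1989)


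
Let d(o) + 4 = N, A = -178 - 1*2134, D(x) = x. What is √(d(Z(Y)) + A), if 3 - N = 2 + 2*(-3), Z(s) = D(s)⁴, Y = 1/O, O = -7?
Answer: I*√2309 ≈ 48.052*I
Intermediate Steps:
Y = -⅐ (Y = 1/(-7) = -⅐ ≈ -0.14286)
Z(s) = s⁴
A = -2312 (A = -178 - 2134 = -2312)
N = 7 (N = 3 - (2 + 2*(-3)) = 3 - (2 - 6) = 3 - 1*(-4) = 3 + 4 = 7)
d(o) = 3 (d(o) = -4 + 7 = 3)
√(d(Z(Y)) + A) = √(3 - 2312) = √(-2309) = I*√2309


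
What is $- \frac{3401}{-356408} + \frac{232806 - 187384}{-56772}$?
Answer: $- \frac{3998920651}{5058498744} \approx -0.79053$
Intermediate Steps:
$- \frac{3401}{-356408} + \frac{232806 - 187384}{-56772} = \left(-3401\right) \left(- \frac{1}{356408}\right) + 45422 \left(- \frac{1}{56772}\right) = \frac{3401}{356408} - \frac{22711}{28386} = - \frac{3998920651}{5058498744}$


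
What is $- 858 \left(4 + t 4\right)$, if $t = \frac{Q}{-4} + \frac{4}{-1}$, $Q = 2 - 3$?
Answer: $9438$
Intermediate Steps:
$Q = -1$
$t = - \frac{15}{4}$ ($t = - \frac{1}{-4} + \frac{4}{-1} = \left(-1\right) \left(- \frac{1}{4}\right) + 4 \left(-1\right) = \frac{1}{4} - 4 = - \frac{15}{4} \approx -3.75$)
$- 858 \left(4 + t 4\right) = - 858 \left(4 - 15\right) = \left(-858\right) \left(-11\right) = 9438$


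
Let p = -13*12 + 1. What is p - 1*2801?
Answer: -2956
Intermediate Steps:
p = -155 (p = -156 + 1 = -155)
p - 1*2801 = -155 - 1*2801 = -155 - 2801 = -2956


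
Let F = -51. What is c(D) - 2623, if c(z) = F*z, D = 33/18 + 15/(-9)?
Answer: -5263/2 ≈ -2631.5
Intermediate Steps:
D = ⅙ (D = 33*(1/18) + 15*(-⅑) = 11/6 - 5/3 = ⅙ ≈ 0.16667)
c(z) = -51*z
c(D) - 2623 = -51*⅙ - 2623 = -17/2 - 2623 = -5263/2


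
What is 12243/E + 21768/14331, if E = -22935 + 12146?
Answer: 19800173/51539053 ≈ 0.38418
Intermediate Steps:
E = -10789
12243/E + 21768/14331 = 12243/(-10789) + 21768/14331 = 12243*(-1/10789) + 21768*(1/14331) = -12243/10789 + 7256/4777 = 19800173/51539053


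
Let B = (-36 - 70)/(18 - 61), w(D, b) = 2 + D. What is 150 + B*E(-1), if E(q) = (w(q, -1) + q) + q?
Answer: 6344/43 ≈ 147.53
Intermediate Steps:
E(q) = 2 + 3*q (E(q) = ((2 + q) + q) + q = (2 + 2*q) + q = 2 + 3*q)
B = 106/43 (B = -106/(-43) = -106*(-1/43) = 106/43 ≈ 2.4651)
150 + B*E(-1) = 150 + 106*(2 + 3*(-1))/43 = 150 + 106*(2 - 3)/43 = 150 + (106/43)*(-1) = 150 - 106/43 = 6344/43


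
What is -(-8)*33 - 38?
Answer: 226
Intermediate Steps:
-(-8)*33 - 38 = -8*(-33) - 38 = 264 - 38 = 226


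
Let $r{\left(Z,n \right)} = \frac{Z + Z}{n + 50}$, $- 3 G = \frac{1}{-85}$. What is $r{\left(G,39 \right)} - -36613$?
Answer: $\frac{830932037}{22695} \approx 36613.0$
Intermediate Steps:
$G = \frac{1}{255}$ ($G = - \frac{1}{3 \left(-85\right)} = \left(- \frac{1}{3}\right) \left(- \frac{1}{85}\right) = \frac{1}{255} \approx 0.0039216$)
$r{\left(Z,n \right)} = \frac{2 Z}{50 + n}$
$r{\left(G,39 \right)} - -36613 = 2 \cdot \frac{1}{255} \frac{1}{50 + 39} - -36613 = 2 \cdot \frac{1}{255} \cdot \frac{1}{89} + 36613 = \frac{2}{22695} + 36613 = \frac{830932037}{22695}$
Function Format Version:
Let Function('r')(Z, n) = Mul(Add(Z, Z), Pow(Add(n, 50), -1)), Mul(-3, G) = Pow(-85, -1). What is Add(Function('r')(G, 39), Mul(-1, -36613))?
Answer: Rational(830932037, 22695) ≈ 36613.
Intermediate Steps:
G = Rational(1, 255) (G = Mul(Rational(-1, 3), Pow(-85, -1)) = Mul(Rational(-1, 3), Rational(-1, 85)) = Rational(1, 255) ≈ 0.0039216)
Function('r')(Z, n) = Mul(2, Z, Pow(Add(50, n), -1)) (Function('r')(Z, n) = Mul(Mul(2, Z), Pow(Add(50, n), -1)) = Mul(2, Z, Pow(Add(50, n), -1)))
Add(Function('r')(G, 39), Mul(-1, -36613)) = Add(Mul(2, Rational(1, 255), Pow(Add(50, 39), -1)), Mul(-1, -36613)) = Add(Mul(2, Rational(1, 255), Pow(89, -1)), 36613) = Add(Mul(2, Rational(1, 255), Rational(1, 89)), 36613) = Add(Rational(2, 22695), 36613) = Rational(830932037, 22695)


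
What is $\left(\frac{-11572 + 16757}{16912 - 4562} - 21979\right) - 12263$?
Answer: $- \frac{84576703}{2470} \approx -34242.0$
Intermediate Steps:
$\left(\frac{-11572 + 16757}{16912 - 4562} - 21979\right) - 12263 = \left(\frac{5185}{12350} - 21979\right) - 12263 = \left(5185 \cdot \frac{1}{12350} - 21979\right) - 12263 = \left(\frac{1037}{2470} - 21979\right) - 12263 = - \frac{54287093}{2470} - 12263 = - \frac{84576703}{2470}$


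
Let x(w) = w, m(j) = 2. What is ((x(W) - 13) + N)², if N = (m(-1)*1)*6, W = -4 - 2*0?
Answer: 25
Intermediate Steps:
W = -4 (W = -4 + 0 = -4)
N = 12 (N = (2*1)*6 = 2*6 = 12)
((x(W) - 13) + N)² = ((-4 - 13) + 12)² = (-17 + 12)² = (-5)² = 25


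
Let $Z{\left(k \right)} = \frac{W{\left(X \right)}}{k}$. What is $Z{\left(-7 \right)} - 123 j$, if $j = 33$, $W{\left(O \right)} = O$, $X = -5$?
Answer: $- \frac{28408}{7} \approx -4058.3$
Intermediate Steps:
$Z{\left(k \right)} = - \frac{5}{k}$
$Z{\left(-7 \right)} - 123 j = - \frac{5}{-7} - 4059 = \left(-5\right) \left(- \frac{1}{7}\right) - 4059 = \frac{5}{7} - 4059 = - \frac{28408}{7}$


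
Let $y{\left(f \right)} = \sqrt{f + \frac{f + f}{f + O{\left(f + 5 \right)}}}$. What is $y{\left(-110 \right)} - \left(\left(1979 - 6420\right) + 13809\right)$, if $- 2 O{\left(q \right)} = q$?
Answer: $-9368 + \frac{i \sqrt{56166}}{23} \approx -9368.0 + 10.304 i$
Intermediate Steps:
$O{\left(q \right)} = - \frac{q}{2}$
$y{\left(f \right)} = \sqrt{f + \frac{2 f}{- \frac{5}{2} + \frac{f}{2}}}$ ($y{\left(f \right)} = \sqrt{f + \frac{f + f}{f - \frac{f + 5}{2}}} = \sqrt{f + \frac{2 f}{f - \frac{5 + f}{2}}} = \sqrt{f + \frac{2 f}{f - \left(\frac{5}{2} + \frac{f}{2}\right)}} = \sqrt{f + \frac{2 f}{- \frac{5}{2} + \frac{f}{2}}}$)
$y{\left(-110 \right)} - \left(\left(1979 - 6420\right) + 13809\right) = \sqrt{- \frac{110 \left(-1 - 110\right)}{-5 - 110}} - \left(\left(1979 - 6420\right) + 13809\right) = \sqrt{\left(-110\right) \frac{1}{-115} \left(-111\right)} - \left(-4441 + 13809\right) = \sqrt{\left(-110\right) \left(- \frac{1}{115}\right) \left(-111\right)} - 9368 = \sqrt{- \frac{2442}{23}} - 9368 = \frac{i \sqrt{56166}}{23} - 9368 = -9368 + \frac{i \sqrt{56166}}{23}$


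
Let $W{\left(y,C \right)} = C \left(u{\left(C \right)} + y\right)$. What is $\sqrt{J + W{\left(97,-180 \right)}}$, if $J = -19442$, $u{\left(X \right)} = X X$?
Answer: $i \sqrt{5868902} \approx 2422.6 i$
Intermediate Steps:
$u{\left(X \right)} = X^{2}$
$W{\left(y,C \right)} = C \left(y + C^{2}\right)$ ($W{\left(y,C \right)} = C \left(C^{2} + y\right) = C \left(y + C^{2}\right)$)
$\sqrt{J + W{\left(97,-180 \right)}} = \sqrt{-19442 - 180 \left(97 + \left(-180\right)^{2}\right)} = \sqrt{-19442 - 180 \left(97 + 32400\right)} = \sqrt{-19442 - 5849460} = \sqrt{-5868902} = i \sqrt{5868902}$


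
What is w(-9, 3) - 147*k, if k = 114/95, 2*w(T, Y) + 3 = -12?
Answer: -1839/10 ≈ -183.90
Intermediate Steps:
w(T, Y) = -15/2 (w(T, Y) = -3/2 + (1/2)*(-12) = -3/2 - 6 = -15/2)
k = 6/5 (k = 114*(1/95) = 6/5 ≈ 1.2000)
w(-9, 3) - 147*k = -15/2 - 147*6/5 = -15/2 - 882/5 = -1839/10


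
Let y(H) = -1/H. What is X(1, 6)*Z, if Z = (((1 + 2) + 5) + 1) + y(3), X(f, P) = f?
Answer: 26/3 ≈ 8.6667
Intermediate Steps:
Z = 26/3 (Z = (((1 + 2) + 5) + 1) - 1/3 = ((3 + 5) + 1) - 1*⅓ = (8 + 1) - ⅓ = 9 - ⅓ = 26/3 ≈ 8.6667)
X(1, 6)*Z = 1*(26/3) = 26/3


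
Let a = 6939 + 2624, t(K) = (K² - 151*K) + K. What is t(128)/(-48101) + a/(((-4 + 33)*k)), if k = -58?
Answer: -455253351/80905882 ≈ -5.6270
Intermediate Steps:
t(K) = K² - 150*K
a = 9563
t(128)/(-48101) + a/(((-4 + 33)*k)) = (128*(-150 + 128))/(-48101) + 9563/(((-4 + 33)*(-58))) = (128*(-22))*(-1/48101) + 9563/((29*(-58))) = -2816*(-1/48101) + 9563/(-1682) = 2816/48101 + 9563*(-1/1682) = 2816/48101 - 9563/1682 = -455253351/80905882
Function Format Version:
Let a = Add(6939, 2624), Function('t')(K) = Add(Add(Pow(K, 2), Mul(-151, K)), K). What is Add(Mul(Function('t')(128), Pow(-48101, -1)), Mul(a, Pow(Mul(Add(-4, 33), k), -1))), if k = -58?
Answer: Rational(-455253351, 80905882) ≈ -5.6270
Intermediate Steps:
Function('t')(K) = Add(Pow(K, 2), Mul(-150, K))
a = 9563
Add(Mul(Function('t')(128), Pow(-48101, -1)), Mul(a, Pow(Mul(Add(-4, 33), k), -1))) = Add(Mul(Mul(128, Add(-150, 128)), Pow(-48101, -1)), Mul(9563, Pow(Mul(Add(-4, 33), -58), -1))) = Add(Mul(Mul(128, -22), Rational(-1, 48101)), Mul(9563, Pow(Mul(29, -58), -1))) = Add(Mul(-2816, Rational(-1, 48101)), Mul(9563, Pow(-1682, -1))) = Add(Rational(2816, 48101), Mul(9563, Rational(-1, 1682))) = Add(Rational(2816, 48101), Rational(-9563, 1682)) = Rational(-455253351, 80905882)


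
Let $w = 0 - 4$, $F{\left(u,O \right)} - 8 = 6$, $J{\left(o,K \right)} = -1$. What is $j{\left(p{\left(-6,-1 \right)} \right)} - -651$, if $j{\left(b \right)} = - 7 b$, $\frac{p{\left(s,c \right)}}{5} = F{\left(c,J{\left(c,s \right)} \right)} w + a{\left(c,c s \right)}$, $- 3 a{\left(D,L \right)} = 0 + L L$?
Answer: $3031$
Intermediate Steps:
$a{\left(D,L \right)} = - \frac{L^{2}}{3}$ ($a{\left(D,L \right)} = - \frac{0 + L L}{3} = - \frac{0 + L^{2}}{3} = - \frac{L^{2}}{3}$)
$F{\left(u,O \right)} = 14$ ($F{\left(u,O \right)} = 8 + 6 = 14$)
$w = -4$ ($w = 0 - 4 = -4$)
$p{\left(s,c \right)} = -280 - \frac{5 c^{2} s^{2}}{3}$ ($p{\left(s,c \right)} = 5 \left(14 \left(-4\right) - \frac{\left(c s\right)^{2}}{3}\right) = 5 \left(-56 - \frac{c^{2} s^{2}}{3}\right) = -280 - \frac{5 c^{2} s^{2}}{3}$)
$j{\left(p{\left(-6,-1 \right)} \right)} - -651 = - 7 \left(-280 - \frac{5 \left(-1\right)^{2} \left(-6\right)^{2}}{3}\right) - -651 = - 7 \left(-280 - \frac{5}{3} \cdot 36\right) + 651 = - 7 \left(-280 - 60\right) + 651 = \left(-7\right) \left(-340\right) + 651 = 2380 + 651 = 3031$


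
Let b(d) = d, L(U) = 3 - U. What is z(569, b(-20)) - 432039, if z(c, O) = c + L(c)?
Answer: -432036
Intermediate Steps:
z(c, O) = 3 (z(c, O) = c + (3 - c) = 3)
z(569, b(-20)) - 432039 = 3 - 432039 = -432036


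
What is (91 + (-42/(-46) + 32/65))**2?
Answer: 19084317316/2235025 ≈ 8538.8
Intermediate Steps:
(91 + (-42/(-46) + 32/65))**2 = (91 + (-42*(-1/46) + 32*(1/65)))**2 = (91 + (21/23 + 32/65))**2 = (91 + 2101/1495)**2 = (138146/1495)**2 = 19084317316/2235025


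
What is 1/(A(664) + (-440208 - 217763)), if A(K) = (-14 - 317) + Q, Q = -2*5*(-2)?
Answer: -1/658282 ≈ -1.5191e-6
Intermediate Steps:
Q = 20 (Q = -10*(-2) = 20)
A(K) = -311 (A(K) = (-14 - 317) + 20 = -331 + 20 = -311)
1/(A(664) + (-440208 - 217763)) = 1/(-311 + (-440208 - 217763)) = 1/(-311 - 657971) = 1/(-658282) = -1/658282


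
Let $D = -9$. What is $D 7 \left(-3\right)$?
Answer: $189$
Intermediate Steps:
$D 7 \left(-3\right) = \left(-9\right) 7 \left(-3\right) = \left(-63\right) \left(-3\right) = 189$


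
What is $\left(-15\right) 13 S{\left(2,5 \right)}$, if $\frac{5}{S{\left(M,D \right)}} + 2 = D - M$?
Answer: $-975$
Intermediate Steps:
$S{\left(M,D \right)} = \frac{5}{-2 + D - M}$ ($S{\left(M,D \right)} = \frac{5}{-2 + \left(D - M\right)} = \frac{5}{-2 + D - M}$)
$\left(-15\right) 13 S{\left(2,5 \right)} = \left(-15\right) 13 \frac{5}{-2 + 5 - 2} = - 195 \frac{5}{-2 + 5 - 2} = - 195 \cdot \frac{5}{1} = - 195 \cdot 5 \cdot 1 = \left(-195\right) 5 = -975$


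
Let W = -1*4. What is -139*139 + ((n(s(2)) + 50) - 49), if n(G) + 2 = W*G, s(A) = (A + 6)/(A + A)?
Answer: -19330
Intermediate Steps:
W = -4
s(A) = (6 + A)/(2*A) (s(A) = (6 + A)/((2*A)) = (6 + A)*(1/(2*A)) = (6 + A)/(2*A))
n(G) = -2 - 4*G
-139*139 + ((n(s(2)) + 50) - 49) = -139*139 + (((-2 - 2*(6 + 2)/2) + 50) - 49) = -19321 + (((-2 - 2*8/2) + 50) - 49) = -19321 + (((-2 - 4*2) + 50) - 49) = -19321 + (((-2 - 8) + 50) - 49) = -19321 + ((-10 + 50) - 49) = -19321 + (40 - 49) = -19321 - 9 = -19330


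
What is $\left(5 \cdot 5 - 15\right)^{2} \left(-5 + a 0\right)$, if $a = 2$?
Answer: $-500$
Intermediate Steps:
$\left(5 \cdot 5 - 15\right)^{2} \left(-5 + a 0\right) = \left(5 \cdot 5 - 15\right)^{2} \left(-5 + 2 \cdot 0\right) = \left(25 - 15\right)^{2} \left(-5 + 0\right) = 10^{2} \left(-5\right) = 100 \left(-5\right) = -500$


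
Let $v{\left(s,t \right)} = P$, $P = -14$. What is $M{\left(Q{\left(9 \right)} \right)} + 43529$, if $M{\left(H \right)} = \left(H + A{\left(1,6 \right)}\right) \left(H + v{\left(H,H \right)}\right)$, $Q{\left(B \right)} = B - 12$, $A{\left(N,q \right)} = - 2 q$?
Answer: $43784$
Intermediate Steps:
$v{\left(s,t \right)} = -14$
$Q{\left(B \right)} = -12 + B$
$M{\left(H \right)} = \left(-14 + H\right) \left(-12 + H\right)$ ($M{\left(H \right)} = \left(H - 12\right) \left(H - 14\right) = \left(H - 12\right) \left(-14 + H\right) = \left(-12 + H\right) \left(-14 + H\right) = \left(-14 + H\right) \left(-12 + H\right)$)
$M{\left(Q{\left(9 \right)} \right)} + 43529 = \left(168 + \left(-12 + 9\right)^{2} - 26 \left(-12 + 9\right)\right) + 43529 = \left(168 + \left(-3\right)^{2} - -78\right) + 43529 = \left(168 + 9 + 78\right) + 43529 = 255 + 43529 = 43784$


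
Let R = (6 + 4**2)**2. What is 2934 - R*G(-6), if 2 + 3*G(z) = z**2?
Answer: -7654/3 ≈ -2551.3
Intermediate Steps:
R = 484 (R = (6 + 16)**2 = 22**2 = 484)
G(z) = -2/3 + z**2/3
2934 - R*G(-6) = 2934 - 484*(-2/3 + (1/3)*(-6)**2) = 2934 - 484*(-2/3 + (1/3)*36) = 2934 - 484*(-2/3 + 12) = 2934 - 484*34/3 = 2934 - 1*16456/3 = 2934 - 16456/3 = -7654/3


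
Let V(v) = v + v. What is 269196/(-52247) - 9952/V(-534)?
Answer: 58115204/13949949 ≈ 4.1660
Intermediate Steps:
V(v) = 2*v
269196/(-52247) - 9952/V(-534) = 269196/(-52247) - 9952/(2*(-534)) = 269196*(-1/52247) - 9952/(-1068) = -269196/52247 - 9952*(-1/1068) = -269196/52247 + 2488/267 = 58115204/13949949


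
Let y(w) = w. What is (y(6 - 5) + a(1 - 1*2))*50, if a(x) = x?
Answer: 0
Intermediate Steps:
(y(6 - 5) + a(1 - 1*2))*50 = ((6 - 5) + (1 - 1*2))*50 = (1 + (1 - 2))*50 = (1 - 1)*50 = 0*50 = 0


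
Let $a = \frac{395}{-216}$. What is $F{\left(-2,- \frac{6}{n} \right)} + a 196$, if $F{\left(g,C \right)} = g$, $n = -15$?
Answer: $- \frac{19463}{54} \approx -360.43$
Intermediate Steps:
$a = - \frac{395}{216}$ ($a = 395 \left(- \frac{1}{216}\right) = - \frac{395}{216} \approx -1.8287$)
$F{\left(-2,- \frac{6}{n} \right)} + a 196 = -2 - \frac{19355}{54} = - \frac{19463}{54}$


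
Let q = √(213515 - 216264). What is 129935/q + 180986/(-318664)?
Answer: -90493/159332 - 129935*I*√2749/2749 ≈ -0.56795 - 2478.2*I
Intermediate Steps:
q = I*√2749 (q = √(-2749) = I*√2749 ≈ 52.431*I)
129935/q + 180986/(-318664) = 129935/((I*√2749)) + 180986/(-318664) = 129935*(-I*√2749/2749) + 180986*(-1/318664) = -129935*I*√2749/2749 - 90493/159332 = -90493/159332 - 129935*I*√2749/2749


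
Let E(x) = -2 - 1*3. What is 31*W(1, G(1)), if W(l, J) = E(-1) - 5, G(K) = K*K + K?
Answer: -310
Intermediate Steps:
E(x) = -5 (E(x) = -2 - 3 = -5)
G(K) = K + K**2 (G(K) = K**2 + K = K + K**2)
W(l, J) = -10 (W(l, J) = -5 - 5 = -10)
31*W(1, G(1)) = 31*(-10) = -310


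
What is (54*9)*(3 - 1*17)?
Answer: -6804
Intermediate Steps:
(54*9)*(3 - 1*17) = 486*(3 - 17) = 486*(-14) = -6804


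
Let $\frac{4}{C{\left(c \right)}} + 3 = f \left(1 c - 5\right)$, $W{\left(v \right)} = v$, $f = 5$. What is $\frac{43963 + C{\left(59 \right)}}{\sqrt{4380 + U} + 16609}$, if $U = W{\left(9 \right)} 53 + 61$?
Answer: $\frac{27851216875}{10521858303} - \frac{1676875 \sqrt{4918}}{10521858303} \approx 2.6358$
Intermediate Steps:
$U = 538$ ($U = 9 \cdot 53 + 61 = 477 + 61 = 538$)
$C{\left(c \right)} = \frac{4}{-28 + 5 c}$ ($C{\left(c \right)} = \frac{4}{-3 + 5 \left(1 c - 5\right)} = \frac{4}{-3 + 5 \left(c - 5\right)} = \frac{4}{-3 + 5 \left(-5 + c\right)} = \frac{4}{-3 + \left(-25 + 5 c\right)} = \frac{4}{-28 + 5 c}$)
$\frac{43963 + C{\left(59 \right)}}{\sqrt{4380 + U} + 16609} = \frac{43963 + \frac{4}{-28 + 5 \cdot 59}}{\sqrt{4380 + 538} + 16609} = \frac{43963 + \frac{4}{-28 + 295}}{\sqrt{4918} + 16609} = \frac{43963 + \frac{4}{267}}{16609 + \sqrt{4918}} = \frac{11738125}{267 \left(16609 + \sqrt{4918}\right)}$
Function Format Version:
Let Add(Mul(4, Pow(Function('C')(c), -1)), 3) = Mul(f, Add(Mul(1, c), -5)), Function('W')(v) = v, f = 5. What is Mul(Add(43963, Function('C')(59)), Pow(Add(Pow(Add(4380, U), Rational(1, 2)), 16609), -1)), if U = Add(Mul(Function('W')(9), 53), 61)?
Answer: Add(Rational(27851216875, 10521858303), Mul(Rational(-1676875, 10521858303), Pow(4918, Rational(1, 2)))) ≈ 2.6358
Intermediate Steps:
U = 538 (U = Add(Mul(9, 53), 61) = Add(477, 61) = 538)
Function('C')(c) = Mul(4, Pow(Add(-28, Mul(5, c)), -1)) (Function('C')(c) = Mul(4, Pow(Add(-3, Mul(5, Add(Mul(1, c), -5))), -1)) = Mul(4, Pow(Add(-3, Mul(5, Add(c, -5))), -1)) = Mul(4, Pow(Add(-3, Mul(5, Add(-5, c))), -1)) = Mul(4, Pow(Add(-3, Add(-25, Mul(5, c))), -1)) = Mul(4, Pow(Add(-28, Mul(5, c)), -1)))
Mul(Add(43963, Function('C')(59)), Pow(Add(Pow(Add(4380, U), Rational(1, 2)), 16609), -1)) = Mul(Add(43963, Mul(4, Pow(Add(-28, Mul(5, 59)), -1))), Pow(Add(Pow(Add(4380, 538), Rational(1, 2)), 16609), -1)) = Mul(Add(43963, Mul(4, Pow(Add(-28, 295), -1))), Pow(Add(Pow(4918, Rational(1, 2)), 16609), -1)) = Mul(Add(43963, Mul(4, Pow(267, -1))), Pow(Add(16609, Pow(4918, Rational(1, 2))), -1)) = Mul(Add(43963, Mul(4, Rational(1, 267))), Pow(Add(16609, Pow(4918, Rational(1, 2))), -1)) = Mul(Add(43963, Rational(4, 267)), Pow(Add(16609, Pow(4918, Rational(1, 2))), -1)) = Mul(Rational(11738125, 267), Pow(Add(16609, Pow(4918, Rational(1, 2))), -1))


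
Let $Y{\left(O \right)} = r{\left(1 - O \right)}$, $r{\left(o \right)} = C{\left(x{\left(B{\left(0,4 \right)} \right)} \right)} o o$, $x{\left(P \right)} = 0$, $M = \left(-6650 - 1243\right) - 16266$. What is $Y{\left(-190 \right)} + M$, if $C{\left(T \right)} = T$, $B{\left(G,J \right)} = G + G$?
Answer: $-24159$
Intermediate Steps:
$B{\left(G,J \right)} = 2 G$
$M = -24159$ ($M = -7893 - 16266 = -24159$)
$r{\left(o \right)} = 0$ ($r{\left(o \right)} = 0 o o = 0 o = 0$)
$Y{\left(O \right)} = 0$
$Y{\left(-190 \right)} + M = 0 - 24159 = -24159$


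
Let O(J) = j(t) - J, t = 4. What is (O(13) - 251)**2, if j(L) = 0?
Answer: 69696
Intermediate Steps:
O(J) = -J (O(J) = 0 - J = -J)
(O(13) - 251)**2 = (-1*13 - 251)**2 = (-13 - 251)**2 = (-264)**2 = 69696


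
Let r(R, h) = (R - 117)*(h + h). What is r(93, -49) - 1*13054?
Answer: -10702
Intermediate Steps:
r(R, h) = 2*h*(-117 + R) (r(R, h) = (-117 + R)*(2*h) = 2*h*(-117 + R))
r(93, -49) - 1*13054 = 2*(-49)*(-117 + 93) - 1*13054 = 2*(-49)*(-24) - 13054 = 2352 - 13054 = -10702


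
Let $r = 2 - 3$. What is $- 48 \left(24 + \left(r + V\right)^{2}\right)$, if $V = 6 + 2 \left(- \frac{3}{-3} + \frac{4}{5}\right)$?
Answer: $- \frac{117552}{25} \approx -4702.1$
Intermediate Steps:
$r = -1$ ($r = 2 - 3 = -1$)
$V = \frac{48}{5}$ ($V = 6 + 2 \left(\left(-3\right) \left(- \frac{1}{3}\right) + 4 \cdot \frac{1}{5}\right) = 6 + 2 \left(1 + \frac{4}{5}\right) = 6 + 2 \cdot \frac{9}{5} = 6 + \frac{18}{5} = \frac{48}{5} \approx 9.6$)
$- 48 \left(24 + \left(r + V\right)^{2}\right) = - 48 \left(24 + \left(-1 + \frac{48}{5}\right)^{2}\right) = - 48 \left(24 + \left(\frac{43}{5}\right)^{2}\right) = - 48 \left(24 + \frac{1849}{25}\right) = \left(-48\right) \frac{2449}{25} = - \frac{117552}{25}$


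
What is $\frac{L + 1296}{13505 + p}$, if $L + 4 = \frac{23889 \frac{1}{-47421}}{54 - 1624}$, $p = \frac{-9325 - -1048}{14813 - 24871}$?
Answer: $\frac{161247638427247}{1685589404911665} \approx 0.095662$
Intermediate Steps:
$p = \frac{8277}{10058}$ ($p = \frac{-9325 + \left(-3093 + 4141\right)}{-10058} = \left(-9325 + 1048\right) \left(- \frac{1}{10058}\right) = \left(-8277\right) \left(- \frac{1}{10058}\right) = \frac{8277}{10058} \approx 0.82293$)
$L = - \frac{99259997}{24816990}$ ($L = -4 + \frac{23889 \frac{1}{-47421}}{54 - 1624} = -4 + \frac{23889 \left(- \frac{1}{47421}\right)}{54 - 1624} = -4 - \frac{7963}{15807 \left(-1570\right)} = -4 - - \frac{7963}{24816990} = -4 + \frac{7963}{24816990} = - \frac{99259997}{24816990} \approx -3.9997$)
$\frac{L + 1296}{13505 + p} = \frac{- \frac{99259997}{24816990} + 1296}{13505 + \frac{8277}{10058}} = \frac{32063559043}{24816990 \cdot \frac{135841567}{10058}} = \frac{32063559043}{24816990} \cdot \frac{10058}{135841567} = \frac{161247638427247}{1685589404911665}$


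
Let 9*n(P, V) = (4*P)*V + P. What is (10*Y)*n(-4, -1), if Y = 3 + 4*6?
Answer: 360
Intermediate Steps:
Y = 27 (Y = 3 + 24 = 27)
n(P, V) = P/9 + 4*P*V/9 (n(P, V) = ((4*P)*V + P)/9 = (4*P*V + P)/9 = (P + 4*P*V)/9 = P/9 + 4*P*V/9)
(10*Y)*n(-4, -1) = (10*27)*((⅑)*(-4)*(1 + 4*(-1))) = 270*((⅑)*(-4)*(1 - 4)) = 270*((⅑)*(-4)*(-3)) = 270*(4/3) = 360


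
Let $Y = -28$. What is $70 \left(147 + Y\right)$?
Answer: $8330$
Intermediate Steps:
$70 \left(147 + Y\right) = 70 \left(147 - 28\right) = 70 \cdot 119 = 8330$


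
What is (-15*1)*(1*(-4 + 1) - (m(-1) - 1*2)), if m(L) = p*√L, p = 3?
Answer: 15 + 45*I ≈ 15.0 + 45.0*I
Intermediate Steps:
m(L) = 3*√L
(-15*1)*(1*(-4 + 1) - (m(-1) - 1*2)) = (-15*1)*(1*(-4 + 1) - (3*√(-1) - 1*2)) = -15*(1*(-3) - (3*I - 2)) = -15*(-3 - (-2 + 3*I)) = -15*(-3 + (2 - 3*I)) = -15*(-1 - 3*I) = 15 + 45*I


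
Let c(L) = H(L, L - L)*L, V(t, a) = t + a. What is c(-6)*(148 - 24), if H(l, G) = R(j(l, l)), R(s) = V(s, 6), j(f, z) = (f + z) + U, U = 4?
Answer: 1488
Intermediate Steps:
V(t, a) = a + t
j(f, z) = 4 + f + z (j(f, z) = (f + z) + 4 = 4 + f + z)
R(s) = 6 + s
H(l, G) = 10 + 2*l (H(l, G) = 6 + (4 + l + l) = 6 + (4 + 2*l) = 10 + 2*l)
c(L) = L*(10 + 2*L) (c(L) = (10 + 2*L)*L = L*(10 + 2*L))
c(-6)*(148 - 24) = (2*(-6)*(5 - 6))*(148 - 24) = (2*(-6)*(-1))*124 = 12*124 = 1488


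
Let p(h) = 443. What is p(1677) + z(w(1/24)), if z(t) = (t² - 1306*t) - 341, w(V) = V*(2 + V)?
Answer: -3016991/331776 ≈ -9.0935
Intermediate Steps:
z(t) = -341 + t² - 1306*t
p(1677) + z(w(1/24)) = 443 + (-341 + ((2 + 1/24)/24)² - 1306*(2 + 1/24)/24) = 443 + (-341 + ((2 + 1/24)/24)² - 653*(2 + 1/24)/12) = 443 + (-341 + ((1/24)*(49/24))² - 653*49/(12*24)) = 443 + (-341 + (49/576)² - 1306*49/576) = 443 + (-341 + 2401/331776 - 31997/288) = 443 - 149993759/331776 = -3016991/331776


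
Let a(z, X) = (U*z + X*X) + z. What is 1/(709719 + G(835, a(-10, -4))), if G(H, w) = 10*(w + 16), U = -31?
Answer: 1/713039 ≈ 1.4024e-6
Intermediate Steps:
a(z, X) = X² - 30*z (a(z, X) = (-31*z + X*X) + z = (-31*z + X²) + z = (X² - 31*z) + z = X² - 30*z)
G(H, w) = 160 + 10*w (G(H, w) = 10*(16 + w) = 160 + 10*w)
1/(709719 + G(835, a(-10, -4))) = 1/(709719 + (160 + 10*((-4)² - 30*(-10)))) = 1/(709719 + (160 + 10*(16 + 300))) = 1/(709719 + (160 + 10*316)) = 1/(709719 + (160 + 3160)) = 1/(709719 + 3320) = 1/713039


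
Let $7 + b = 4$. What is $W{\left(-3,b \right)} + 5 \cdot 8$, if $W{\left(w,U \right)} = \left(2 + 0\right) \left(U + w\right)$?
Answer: $28$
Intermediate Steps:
$b = -3$ ($b = -7 + 4 = -3$)
$W{\left(w,U \right)} = 2 U + 2 w$ ($W{\left(w,U \right)} = 2 \left(U + w\right) = 2 U + 2 w$)
$W{\left(-3,b \right)} + 5 \cdot 8 = \left(2 \left(-3\right) + 2 \left(-3\right)\right) + 5 \cdot 8 = \left(-6 - 6\right) + 40 = -12 + 40 = 28$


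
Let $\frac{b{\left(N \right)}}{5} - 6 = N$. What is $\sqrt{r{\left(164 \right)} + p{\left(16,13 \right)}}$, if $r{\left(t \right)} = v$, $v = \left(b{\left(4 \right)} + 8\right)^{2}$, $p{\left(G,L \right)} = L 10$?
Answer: $\sqrt{3494} \approx 59.11$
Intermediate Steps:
$b{\left(N \right)} = 30 + 5 N$
$p{\left(G,L \right)} = 10 L$
$v = 3364$ ($v = \left(\left(30 + 5 \cdot 4\right) + 8\right)^{2} = \left(\left(30 + 20\right) + 8\right)^{2} = \left(50 + 8\right)^{2} = 58^{2} = 3364$)
$r{\left(t \right)} = 3364$
$\sqrt{r{\left(164 \right)} + p{\left(16,13 \right)}} = \sqrt{3364 + 10 \cdot 13} = \sqrt{3364 + 130} = \sqrt{3494}$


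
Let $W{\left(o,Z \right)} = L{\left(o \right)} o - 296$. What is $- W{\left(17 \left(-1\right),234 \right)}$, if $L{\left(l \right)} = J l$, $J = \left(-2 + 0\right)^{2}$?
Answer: $-860$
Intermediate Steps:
$J = 4$ ($J = \left(-2\right)^{2} = 4$)
$L{\left(l \right)} = 4 l$
$W{\left(o,Z \right)} = -296 + 4 o^{2}$ ($W{\left(o,Z \right)} = 4 o o - 296 = 4 o^{2} - 296 = -296 + 4 o^{2}$)
$- W{\left(17 \left(-1\right),234 \right)} = - (-296 + 4 \left(17 \left(-1\right)\right)^{2}) = - (-296 + 4 \left(-17\right)^{2}) = - (-296 + 4 \cdot 289) = - (-296 + 1156) = \left(-1\right) 860 = -860$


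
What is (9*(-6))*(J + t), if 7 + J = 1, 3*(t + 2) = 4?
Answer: 360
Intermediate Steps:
t = -2/3 (t = -2 + (1/3)*4 = -2 + 4/3 = -2/3 ≈ -0.66667)
J = -6 (J = -7 + 1 = -6)
(9*(-6))*(J + t) = (9*(-6))*(-6 - 2/3) = -54*(-20/3) = 360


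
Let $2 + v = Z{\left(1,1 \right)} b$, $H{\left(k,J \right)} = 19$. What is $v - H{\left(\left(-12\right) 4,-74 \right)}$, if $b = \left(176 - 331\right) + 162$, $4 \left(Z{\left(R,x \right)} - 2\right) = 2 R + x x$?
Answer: $- \frac{7}{4} \approx -1.75$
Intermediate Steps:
$Z{\left(R,x \right)} = 2 + \frac{R}{2} + \frac{x^{2}}{4}$ ($Z{\left(R,x \right)} = 2 + \frac{2 R + x x}{4} = 2 + \frac{2 R + x^{2}}{4} = 2 + \frac{x^{2} + 2 R}{4} = 2 + \left(\frac{R}{2} + \frac{x^{2}}{4}\right) = 2 + \frac{R}{2} + \frac{x^{2}}{4}$)
$b = 7$ ($b = -155 + 162 = 7$)
$v = \frac{69}{4}$ ($v = -2 + \left(2 + \frac{1}{2} \cdot 1 + \frac{1^{2}}{4}\right) 7 = -2 + \left(2 + \frac{1}{2} + \frac{1}{4} \cdot 1\right) 7 = -2 + \left(2 + \frac{1}{2} + \frac{1}{4}\right) 7 = -2 + \frac{11}{4} \cdot 7 = -2 + \frac{77}{4} = \frac{69}{4} \approx 17.25$)
$v - H{\left(\left(-12\right) 4,-74 \right)} = \frac{69}{4} - 19 = - \frac{7}{4}$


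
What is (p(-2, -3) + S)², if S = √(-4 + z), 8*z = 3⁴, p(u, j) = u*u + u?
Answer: 81/8 + 7*√2 ≈ 20.025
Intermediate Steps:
p(u, j) = u + u² (p(u, j) = u² + u = u + u²)
z = 81/8 (z = (⅛)*3⁴ = (⅛)*81 = 81/8 ≈ 10.125)
S = 7*√2/4 (S = √(-4 + 81/8) = √(49/8) = 7*√2/4 ≈ 2.4749)
(p(-2, -3) + S)² = (-2*(1 - 2) + 7*√2/4)² = (-2*(-1) + 7*√2/4)² = (2 + 7*√2/4)²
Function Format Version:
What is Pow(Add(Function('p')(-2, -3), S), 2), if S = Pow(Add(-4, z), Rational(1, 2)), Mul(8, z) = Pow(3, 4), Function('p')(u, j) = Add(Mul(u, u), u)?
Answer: Add(Rational(81, 8), Mul(7, Pow(2, Rational(1, 2)))) ≈ 20.025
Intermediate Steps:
Function('p')(u, j) = Add(u, Pow(u, 2)) (Function('p')(u, j) = Add(Pow(u, 2), u) = Add(u, Pow(u, 2)))
z = Rational(81, 8) (z = Mul(Rational(1, 8), Pow(3, 4)) = Mul(Rational(1, 8), 81) = Rational(81, 8) ≈ 10.125)
S = Mul(Rational(7, 4), Pow(2, Rational(1, 2))) (S = Pow(Add(-4, Rational(81, 8)), Rational(1, 2)) = Pow(Rational(49, 8), Rational(1, 2)) = Mul(Rational(7, 4), Pow(2, Rational(1, 2))) ≈ 2.4749)
Pow(Add(Function('p')(-2, -3), S), 2) = Pow(Add(Mul(-2, Add(1, -2)), Mul(Rational(7, 4), Pow(2, Rational(1, 2)))), 2) = Pow(Add(Mul(-2, -1), Mul(Rational(7, 4), Pow(2, Rational(1, 2)))), 2) = Pow(Add(2, Mul(Rational(7, 4), Pow(2, Rational(1, 2)))), 2)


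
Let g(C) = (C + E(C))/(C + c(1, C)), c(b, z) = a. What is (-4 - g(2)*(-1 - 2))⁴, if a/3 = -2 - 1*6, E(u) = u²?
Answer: 7890481/14641 ≈ 538.93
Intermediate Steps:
a = -24 (a = 3*(-2 - 1*6) = 3*(-2 - 6) = 3*(-8) = -24)
c(b, z) = -24
g(C) = (C + C²)/(-24 + C) (g(C) = (C + C²)/(C - 24) = (C + C²)/(-24 + C))
(-4 - g(2)*(-1 - 2))⁴ = (-4 - 2*(1 + 2)/(-24 + 2)*(-1 - 2))⁴ = (-4 - 2*3/(-22)*(-3))⁴ = (-4 - 2*(-1/22)*3*(-3))⁴ = (-4 - (-3)*(-3)/11)⁴ = (-4 - 1*9/11)⁴ = (-4 - 9/11)⁴ = (-53/11)⁴ = 7890481/14641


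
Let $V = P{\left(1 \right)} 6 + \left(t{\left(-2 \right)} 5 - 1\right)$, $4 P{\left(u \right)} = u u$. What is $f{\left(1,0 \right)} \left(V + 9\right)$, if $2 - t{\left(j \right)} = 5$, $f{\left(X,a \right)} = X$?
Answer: $- \frac{11}{2} \approx -5.5$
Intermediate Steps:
$t{\left(j \right)} = -3$ ($t{\left(j \right)} = 2 - 5 = -3$)
$P{\left(u \right)} = \frac{u^{2}}{4}$ ($P{\left(u \right)} = \frac{u u}{4} = \frac{u^{2}}{4}$)
$V = - \frac{29}{2}$ ($V = \frac{1^{2}}{4} \cdot 6 - 16 = \frac{1}{4} \cdot 1 \cdot 6 - 16 = \frac{1}{4} \cdot 6 - 16 = \frac{3}{2} - 16 = - \frac{29}{2} \approx -14.5$)
$f{\left(1,0 \right)} \left(V + 9\right) = 1 \left(- \frac{29}{2} + 9\right) = 1 \left(- \frac{11}{2}\right) = - \frac{11}{2}$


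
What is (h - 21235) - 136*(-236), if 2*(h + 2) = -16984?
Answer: 2367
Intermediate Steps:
h = -8494 (h = -2 + (½)*(-16984) = -2 - 8492 = -8494)
(h - 21235) - 136*(-236) = (-8494 - 21235) - 136*(-236) = -29729 + 32096 = 2367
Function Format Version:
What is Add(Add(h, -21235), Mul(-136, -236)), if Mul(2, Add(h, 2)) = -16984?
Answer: 2367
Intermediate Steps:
h = -8494 (h = Add(-2, Mul(Rational(1, 2), -16984)) = Add(-2, -8492) = -8494)
Add(Add(h, -21235), Mul(-136, -236)) = Add(Add(-8494, -21235), Mul(-136, -236)) = Add(-29729, 32096) = 2367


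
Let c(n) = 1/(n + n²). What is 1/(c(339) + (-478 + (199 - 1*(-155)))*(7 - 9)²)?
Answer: -115260/57168959 ≈ -0.0020161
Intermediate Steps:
1/(c(339) + (-478 + (199 - 1*(-155)))*(7 - 9)²) = 1/(1/(339*(1 + 339)) + (-478 + (199 - 1*(-155)))*(7 - 9)²) = 1/((1/339)/340 + (-478 + (199 + 155))*(-2)²) = 1/((1/339)*(1/340) + (-478 + 354)*4) = 1/(1/115260 - 124*4) = 1/(1/115260 - 496) = 1/(-57168959/115260) = -115260/57168959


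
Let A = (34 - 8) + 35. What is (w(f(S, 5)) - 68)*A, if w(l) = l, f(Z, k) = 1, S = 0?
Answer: -4087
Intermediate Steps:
A = 61 (A = 26 + 35 = 61)
(w(f(S, 5)) - 68)*A = (1 - 68)*61 = -67*61 = -4087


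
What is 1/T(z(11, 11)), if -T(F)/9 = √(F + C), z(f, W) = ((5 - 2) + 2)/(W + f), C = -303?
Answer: I*√146542/59949 ≈ 0.0063856*I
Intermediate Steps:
z(f, W) = 5/(W + f) (z(f, W) = (3 + 2)/(W + f) = 5/(W + f))
T(F) = -9*√(-303 + F) (T(F) = -9*√(F - 303) = -9*√(-303 + F))
1/T(z(11, 11)) = 1/(-9*√(-303 + 5/(11 + 11))) = 1/(-9*√(-303 + 5/22)) = 1/(-9*I*√146542/22) = I*√146542/59949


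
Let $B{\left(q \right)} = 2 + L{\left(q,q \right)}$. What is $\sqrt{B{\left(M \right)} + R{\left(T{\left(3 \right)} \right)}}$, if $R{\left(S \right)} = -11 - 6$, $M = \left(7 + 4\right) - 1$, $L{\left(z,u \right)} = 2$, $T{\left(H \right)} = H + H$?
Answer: $i \sqrt{13} \approx 3.6056 i$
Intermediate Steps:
$T{\left(H \right)} = 2 H$
$M = 10$ ($M = 11 - 1 = 10$)
$B{\left(q \right)} = 4$ ($B{\left(q \right)} = 2 + 2 = 4$)
$R{\left(S \right)} = -17$
$\sqrt{B{\left(M \right)} + R{\left(T{\left(3 \right)} \right)}} = \sqrt{4 - 17} = \sqrt{-13} = i \sqrt{13}$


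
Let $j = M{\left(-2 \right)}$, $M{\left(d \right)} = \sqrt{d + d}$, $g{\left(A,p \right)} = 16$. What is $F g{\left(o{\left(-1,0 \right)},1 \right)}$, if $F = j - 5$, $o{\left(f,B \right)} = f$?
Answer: $-80 + 32 i \approx -80.0 + 32.0 i$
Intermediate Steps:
$M{\left(d \right)} = \sqrt{2} \sqrt{d}$ ($M{\left(d \right)} = \sqrt{2 d} = \sqrt{2} \sqrt{d}$)
$j = 2 i$ ($j = \sqrt{2} \sqrt{-2} = \sqrt{2} i \sqrt{2} = 2 i \approx 2.0 i$)
$F = -5 + 2 i$ ($F = 2 i - 5 = -5 + 2 i \approx -5.0 + 2.0 i$)
$F g{\left(o{\left(-1,0 \right)},1 \right)} = \left(-5 + 2 i\right) 16 = -80 + 32 i$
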